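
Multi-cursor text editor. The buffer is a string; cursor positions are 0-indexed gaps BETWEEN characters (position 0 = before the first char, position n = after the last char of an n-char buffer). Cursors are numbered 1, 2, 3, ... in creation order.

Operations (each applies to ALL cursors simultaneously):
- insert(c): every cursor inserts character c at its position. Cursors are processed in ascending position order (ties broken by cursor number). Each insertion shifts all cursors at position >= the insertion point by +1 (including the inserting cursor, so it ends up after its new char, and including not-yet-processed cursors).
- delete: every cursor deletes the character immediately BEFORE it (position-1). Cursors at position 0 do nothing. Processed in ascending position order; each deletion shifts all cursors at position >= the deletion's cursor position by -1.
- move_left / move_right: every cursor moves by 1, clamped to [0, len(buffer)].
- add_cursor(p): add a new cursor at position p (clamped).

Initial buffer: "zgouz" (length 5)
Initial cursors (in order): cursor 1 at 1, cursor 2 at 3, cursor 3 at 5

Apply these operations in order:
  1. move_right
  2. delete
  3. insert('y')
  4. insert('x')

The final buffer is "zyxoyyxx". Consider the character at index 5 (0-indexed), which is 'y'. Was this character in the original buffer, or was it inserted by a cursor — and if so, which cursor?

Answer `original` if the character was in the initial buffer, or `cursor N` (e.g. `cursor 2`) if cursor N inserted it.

Answer: cursor 3

Derivation:
After op 1 (move_right): buffer="zgouz" (len 5), cursors c1@2 c2@4 c3@5, authorship .....
After op 2 (delete): buffer="zo" (len 2), cursors c1@1 c2@2 c3@2, authorship ..
After op 3 (insert('y')): buffer="zyoyy" (len 5), cursors c1@2 c2@5 c3@5, authorship .1.23
After op 4 (insert('x')): buffer="zyxoyyxx" (len 8), cursors c1@3 c2@8 c3@8, authorship .11.2323
Authorship (.=original, N=cursor N): . 1 1 . 2 3 2 3
Index 5: author = 3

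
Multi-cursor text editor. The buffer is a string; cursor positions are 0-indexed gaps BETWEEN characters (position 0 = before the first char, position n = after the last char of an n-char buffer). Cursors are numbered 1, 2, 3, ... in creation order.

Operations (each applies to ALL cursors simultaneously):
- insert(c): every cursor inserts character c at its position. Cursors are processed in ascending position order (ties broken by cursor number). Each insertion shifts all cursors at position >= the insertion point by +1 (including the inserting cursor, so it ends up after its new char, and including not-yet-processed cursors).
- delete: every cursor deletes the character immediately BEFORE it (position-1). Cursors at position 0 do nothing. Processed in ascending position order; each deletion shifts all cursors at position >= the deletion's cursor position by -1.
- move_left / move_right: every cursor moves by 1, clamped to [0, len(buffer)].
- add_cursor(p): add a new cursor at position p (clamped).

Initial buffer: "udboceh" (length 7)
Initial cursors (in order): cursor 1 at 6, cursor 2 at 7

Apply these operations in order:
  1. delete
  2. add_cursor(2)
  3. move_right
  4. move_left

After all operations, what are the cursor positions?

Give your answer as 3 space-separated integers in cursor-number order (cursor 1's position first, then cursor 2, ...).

After op 1 (delete): buffer="udboc" (len 5), cursors c1@5 c2@5, authorship .....
After op 2 (add_cursor(2)): buffer="udboc" (len 5), cursors c3@2 c1@5 c2@5, authorship .....
After op 3 (move_right): buffer="udboc" (len 5), cursors c3@3 c1@5 c2@5, authorship .....
After op 4 (move_left): buffer="udboc" (len 5), cursors c3@2 c1@4 c2@4, authorship .....

Answer: 4 4 2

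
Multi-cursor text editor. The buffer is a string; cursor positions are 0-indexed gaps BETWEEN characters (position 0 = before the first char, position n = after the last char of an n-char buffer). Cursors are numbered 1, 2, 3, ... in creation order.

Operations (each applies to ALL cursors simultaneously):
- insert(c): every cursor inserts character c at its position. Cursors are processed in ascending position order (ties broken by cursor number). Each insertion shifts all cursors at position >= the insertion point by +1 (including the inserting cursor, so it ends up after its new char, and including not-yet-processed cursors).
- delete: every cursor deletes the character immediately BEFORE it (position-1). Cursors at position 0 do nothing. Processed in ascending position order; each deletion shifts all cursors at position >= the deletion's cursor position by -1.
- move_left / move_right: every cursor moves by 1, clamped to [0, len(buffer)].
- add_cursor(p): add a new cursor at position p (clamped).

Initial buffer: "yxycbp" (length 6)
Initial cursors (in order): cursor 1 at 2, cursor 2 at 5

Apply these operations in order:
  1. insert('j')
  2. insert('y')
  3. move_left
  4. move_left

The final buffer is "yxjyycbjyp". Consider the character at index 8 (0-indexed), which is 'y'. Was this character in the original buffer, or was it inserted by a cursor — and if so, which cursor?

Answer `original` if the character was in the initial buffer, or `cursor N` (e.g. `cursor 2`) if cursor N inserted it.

Answer: cursor 2

Derivation:
After op 1 (insert('j')): buffer="yxjycbjp" (len 8), cursors c1@3 c2@7, authorship ..1...2.
After op 2 (insert('y')): buffer="yxjyycbjyp" (len 10), cursors c1@4 c2@9, authorship ..11...22.
After op 3 (move_left): buffer="yxjyycbjyp" (len 10), cursors c1@3 c2@8, authorship ..11...22.
After op 4 (move_left): buffer="yxjyycbjyp" (len 10), cursors c1@2 c2@7, authorship ..11...22.
Authorship (.=original, N=cursor N): . . 1 1 . . . 2 2 .
Index 8: author = 2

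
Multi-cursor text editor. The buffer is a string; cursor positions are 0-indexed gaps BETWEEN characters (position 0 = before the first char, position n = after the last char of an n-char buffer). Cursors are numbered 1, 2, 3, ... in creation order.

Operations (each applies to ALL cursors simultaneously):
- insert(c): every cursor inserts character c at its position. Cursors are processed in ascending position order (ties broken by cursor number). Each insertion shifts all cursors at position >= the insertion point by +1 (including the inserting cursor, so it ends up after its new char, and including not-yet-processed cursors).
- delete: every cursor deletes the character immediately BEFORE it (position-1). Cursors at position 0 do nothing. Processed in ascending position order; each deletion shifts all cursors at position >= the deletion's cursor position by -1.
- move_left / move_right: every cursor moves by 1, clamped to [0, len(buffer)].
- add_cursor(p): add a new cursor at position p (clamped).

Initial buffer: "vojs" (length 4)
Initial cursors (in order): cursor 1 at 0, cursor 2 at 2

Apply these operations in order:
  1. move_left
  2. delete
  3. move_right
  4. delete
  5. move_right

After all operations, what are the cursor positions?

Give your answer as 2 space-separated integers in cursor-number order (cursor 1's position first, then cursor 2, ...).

After op 1 (move_left): buffer="vojs" (len 4), cursors c1@0 c2@1, authorship ....
After op 2 (delete): buffer="ojs" (len 3), cursors c1@0 c2@0, authorship ...
After op 3 (move_right): buffer="ojs" (len 3), cursors c1@1 c2@1, authorship ...
After op 4 (delete): buffer="js" (len 2), cursors c1@0 c2@0, authorship ..
After op 5 (move_right): buffer="js" (len 2), cursors c1@1 c2@1, authorship ..

Answer: 1 1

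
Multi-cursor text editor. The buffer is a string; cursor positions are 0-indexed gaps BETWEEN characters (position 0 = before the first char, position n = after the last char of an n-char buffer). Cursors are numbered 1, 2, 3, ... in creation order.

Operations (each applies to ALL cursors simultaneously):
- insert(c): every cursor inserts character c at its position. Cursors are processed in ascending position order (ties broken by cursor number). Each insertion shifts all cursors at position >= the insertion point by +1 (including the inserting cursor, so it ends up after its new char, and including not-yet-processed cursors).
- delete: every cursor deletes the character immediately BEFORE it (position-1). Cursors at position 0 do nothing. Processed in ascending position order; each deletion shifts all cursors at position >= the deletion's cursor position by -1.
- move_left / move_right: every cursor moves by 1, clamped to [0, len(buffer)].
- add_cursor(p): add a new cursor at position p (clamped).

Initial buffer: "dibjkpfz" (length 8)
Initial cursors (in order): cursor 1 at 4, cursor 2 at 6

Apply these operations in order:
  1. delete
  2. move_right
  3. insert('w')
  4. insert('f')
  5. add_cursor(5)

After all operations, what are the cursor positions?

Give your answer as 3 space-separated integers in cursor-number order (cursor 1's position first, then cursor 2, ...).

Answer: 6 9 5

Derivation:
After op 1 (delete): buffer="dibkfz" (len 6), cursors c1@3 c2@4, authorship ......
After op 2 (move_right): buffer="dibkfz" (len 6), cursors c1@4 c2@5, authorship ......
After op 3 (insert('w')): buffer="dibkwfwz" (len 8), cursors c1@5 c2@7, authorship ....1.2.
After op 4 (insert('f')): buffer="dibkwffwfz" (len 10), cursors c1@6 c2@9, authorship ....11.22.
After op 5 (add_cursor(5)): buffer="dibkwffwfz" (len 10), cursors c3@5 c1@6 c2@9, authorship ....11.22.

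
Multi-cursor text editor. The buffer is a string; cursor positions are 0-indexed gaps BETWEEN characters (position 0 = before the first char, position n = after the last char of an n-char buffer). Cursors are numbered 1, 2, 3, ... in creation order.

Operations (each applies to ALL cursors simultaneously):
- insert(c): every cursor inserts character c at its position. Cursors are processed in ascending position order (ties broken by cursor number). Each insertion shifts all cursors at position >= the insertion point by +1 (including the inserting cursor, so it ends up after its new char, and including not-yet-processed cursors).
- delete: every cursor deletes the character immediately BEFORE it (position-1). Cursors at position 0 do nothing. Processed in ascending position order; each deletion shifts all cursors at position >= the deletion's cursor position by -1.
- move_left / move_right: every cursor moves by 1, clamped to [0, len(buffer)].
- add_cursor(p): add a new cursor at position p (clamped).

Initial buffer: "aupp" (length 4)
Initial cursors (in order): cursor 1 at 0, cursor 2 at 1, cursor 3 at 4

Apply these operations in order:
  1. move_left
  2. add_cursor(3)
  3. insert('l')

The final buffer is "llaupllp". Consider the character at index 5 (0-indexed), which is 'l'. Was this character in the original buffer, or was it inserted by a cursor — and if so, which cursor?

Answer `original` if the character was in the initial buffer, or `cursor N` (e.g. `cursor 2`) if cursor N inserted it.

Answer: cursor 3

Derivation:
After op 1 (move_left): buffer="aupp" (len 4), cursors c1@0 c2@0 c3@3, authorship ....
After op 2 (add_cursor(3)): buffer="aupp" (len 4), cursors c1@0 c2@0 c3@3 c4@3, authorship ....
After op 3 (insert('l')): buffer="llaupllp" (len 8), cursors c1@2 c2@2 c3@7 c4@7, authorship 12...34.
Authorship (.=original, N=cursor N): 1 2 . . . 3 4 .
Index 5: author = 3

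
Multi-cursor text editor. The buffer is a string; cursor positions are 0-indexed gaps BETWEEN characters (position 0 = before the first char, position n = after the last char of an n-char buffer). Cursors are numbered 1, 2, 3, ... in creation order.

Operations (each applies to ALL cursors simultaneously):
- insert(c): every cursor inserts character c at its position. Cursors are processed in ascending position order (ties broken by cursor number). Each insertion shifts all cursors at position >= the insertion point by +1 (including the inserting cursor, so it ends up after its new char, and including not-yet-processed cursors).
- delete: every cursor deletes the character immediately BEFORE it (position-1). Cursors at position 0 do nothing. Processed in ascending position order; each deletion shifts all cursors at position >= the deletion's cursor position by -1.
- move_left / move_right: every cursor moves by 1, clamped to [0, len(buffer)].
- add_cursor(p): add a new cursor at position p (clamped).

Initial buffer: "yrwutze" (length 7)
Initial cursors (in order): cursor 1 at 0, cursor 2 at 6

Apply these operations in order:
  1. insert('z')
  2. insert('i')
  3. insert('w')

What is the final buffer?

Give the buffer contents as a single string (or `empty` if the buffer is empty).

Answer: ziwyrwutzziwe

Derivation:
After op 1 (insert('z')): buffer="zyrwutzze" (len 9), cursors c1@1 c2@8, authorship 1......2.
After op 2 (insert('i')): buffer="ziyrwutzzie" (len 11), cursors c1@2 c2@10, authorship 11......22.
After op 3 (insert('w')): buffer="ziwyrwutzziwe" (len 13), cursors c1@3 c2@12, authorship 111......222.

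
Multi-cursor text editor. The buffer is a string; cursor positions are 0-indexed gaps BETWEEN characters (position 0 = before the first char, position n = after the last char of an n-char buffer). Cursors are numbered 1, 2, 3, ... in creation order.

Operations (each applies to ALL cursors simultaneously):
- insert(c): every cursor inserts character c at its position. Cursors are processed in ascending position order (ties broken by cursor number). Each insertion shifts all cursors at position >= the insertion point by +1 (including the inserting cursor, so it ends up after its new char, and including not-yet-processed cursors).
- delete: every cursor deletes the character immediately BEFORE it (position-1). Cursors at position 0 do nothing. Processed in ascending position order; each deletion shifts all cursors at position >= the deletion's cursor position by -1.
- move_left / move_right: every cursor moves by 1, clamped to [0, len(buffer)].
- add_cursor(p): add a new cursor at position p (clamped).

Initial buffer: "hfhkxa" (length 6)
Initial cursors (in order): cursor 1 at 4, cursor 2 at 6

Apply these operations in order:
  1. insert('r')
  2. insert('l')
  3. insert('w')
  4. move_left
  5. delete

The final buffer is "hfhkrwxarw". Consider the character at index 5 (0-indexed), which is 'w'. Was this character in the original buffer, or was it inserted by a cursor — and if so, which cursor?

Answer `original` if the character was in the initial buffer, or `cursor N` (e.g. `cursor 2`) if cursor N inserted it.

After op 1 (insert('r')): buffer="hfhkrxar" (len 8), cursors c1@5 c2@8, authorship ....1..2
After op 2 (insert('l')): buffer="hfhkrlxarl" (len 10), cursors c1@6 c2@10, authorship ....11..22
After op 3 (insert('w')): buffer="hfhkrlwxarlw" (len 12), cursors c1@7 c2@12, authorship ....111..222
After op 4 (move_left): buffer="hfhkrlwxarlw" (len 12), cursors c1@6 c2@11, authorship ....111..222
After op 5 (delete): buffer="hfhkrwxarw" (len 10), cursors c1@5 c2@9, authorship ....11..22
Authorship (.=original, N=cursor N): . . . . 1 1 . . 2 2
Index 5: author = 1

Answer: cursor 1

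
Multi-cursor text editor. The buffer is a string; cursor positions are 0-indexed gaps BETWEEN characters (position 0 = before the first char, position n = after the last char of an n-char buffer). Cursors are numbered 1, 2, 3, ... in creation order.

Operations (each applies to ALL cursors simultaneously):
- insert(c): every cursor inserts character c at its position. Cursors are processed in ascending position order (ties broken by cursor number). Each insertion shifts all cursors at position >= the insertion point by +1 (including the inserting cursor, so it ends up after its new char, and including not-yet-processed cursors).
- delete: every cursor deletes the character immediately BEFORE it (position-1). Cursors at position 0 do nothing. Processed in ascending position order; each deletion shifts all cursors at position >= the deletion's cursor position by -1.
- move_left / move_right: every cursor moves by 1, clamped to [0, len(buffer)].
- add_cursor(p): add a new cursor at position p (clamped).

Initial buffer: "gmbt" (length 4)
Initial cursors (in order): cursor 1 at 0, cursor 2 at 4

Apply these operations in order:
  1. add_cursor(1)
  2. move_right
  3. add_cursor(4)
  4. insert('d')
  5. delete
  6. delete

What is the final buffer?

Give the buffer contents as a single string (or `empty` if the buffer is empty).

After op 1 (add_cursor(1)): buffer="gmbt" (len 4), cursors c1@0 c3@1 c2@4, authorship ....
After op 2 (move_right): buffer="gmbt" (len 4), cursors c1@1 c3@2 c2@4, authorship ....
After op 3 (add_cursor(4)): buffer="gmbt" (len 4), cursors c1@1 c3@2 c2@4 c4@4, authorship ....
After op 4 (insert('d')): buffer="gdmdbtdd" (len 8), cursors c1@2 c3@4 c2@8 c4@8, authorship .1.3..24
After op 5 (delete): buffer="gmbt" (len 4), cursors c1@1 c3@2 c2@4 c4@4, authorship ....
After op 6 (delete): buffer="" (len 0), cursors c1@0 c2@0 c3@0 c4@0, authorship 

Answer: empty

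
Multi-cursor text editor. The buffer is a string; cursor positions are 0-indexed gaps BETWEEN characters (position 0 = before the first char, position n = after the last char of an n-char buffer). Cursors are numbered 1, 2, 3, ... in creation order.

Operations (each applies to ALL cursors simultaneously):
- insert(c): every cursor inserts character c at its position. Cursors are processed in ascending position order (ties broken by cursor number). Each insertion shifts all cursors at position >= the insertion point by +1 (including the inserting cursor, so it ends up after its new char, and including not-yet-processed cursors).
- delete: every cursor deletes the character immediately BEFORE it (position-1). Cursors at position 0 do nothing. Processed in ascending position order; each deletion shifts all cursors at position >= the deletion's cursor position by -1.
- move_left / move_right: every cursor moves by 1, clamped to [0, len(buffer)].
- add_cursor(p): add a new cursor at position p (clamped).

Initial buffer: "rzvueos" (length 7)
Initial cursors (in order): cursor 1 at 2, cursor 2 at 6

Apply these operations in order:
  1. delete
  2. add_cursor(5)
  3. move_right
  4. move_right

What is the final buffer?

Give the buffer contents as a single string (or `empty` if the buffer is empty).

After op 1 (delete): buffer="rvues" (len 5), cursors c1@1 c2@4, authorship .....
After op 2 (add_cursor(5)): buffer="rvues" (len 5), cursors c1@1 c2@4 c3@5, authorship .....
After op 3 (move_right): buffer="rvues" (len 5), cursors c1@2 c2@5 c3@5, authorship .....
After op 4 (move_right): buffer="rvues" (len 5), cursors c1@3 c2@5 c3@5, authorship .....

Answer: rvues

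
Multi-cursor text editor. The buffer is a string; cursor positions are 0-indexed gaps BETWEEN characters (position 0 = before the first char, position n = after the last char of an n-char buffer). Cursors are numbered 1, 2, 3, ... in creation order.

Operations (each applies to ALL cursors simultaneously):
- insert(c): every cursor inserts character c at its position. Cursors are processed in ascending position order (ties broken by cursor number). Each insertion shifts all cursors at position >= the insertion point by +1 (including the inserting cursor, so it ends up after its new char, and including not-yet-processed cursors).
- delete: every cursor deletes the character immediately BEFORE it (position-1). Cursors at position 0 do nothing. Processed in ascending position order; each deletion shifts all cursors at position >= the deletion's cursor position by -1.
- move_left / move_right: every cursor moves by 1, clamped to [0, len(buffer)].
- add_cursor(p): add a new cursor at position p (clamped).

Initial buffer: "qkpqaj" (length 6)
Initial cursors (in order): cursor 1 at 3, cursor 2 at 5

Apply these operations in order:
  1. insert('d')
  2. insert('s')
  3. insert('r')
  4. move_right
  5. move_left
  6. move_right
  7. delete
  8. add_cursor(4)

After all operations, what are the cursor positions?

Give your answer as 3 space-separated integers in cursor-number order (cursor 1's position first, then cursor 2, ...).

After op 1 (insert('d')): buffer="qkpdqadj" (len 8), cursors c1@4 c2@7, authorship ...1..2.
After op 2 (insert('s')): buffer="qkpdsqadsj" (len 10), cursors c1@5 c2@9, authorship ...11..22.
After op 3 (insert('r')): buffer="qkpdsrqadsrj" (len 12), cursors c1@6 c2@11, authorship ...111..222.
After op 4 (move_right): buffer="qkpdsrqadsrj" (len 12), cursors c1@7 c2@12, authorship ...111..222.
After op 5 (move_left): buffer="qkpdsrqadsrj" (len 12), cursors c1@6 c2@11, authorship ...111..222.
After op 6 (move_right): buffer="qkpdsrqadsrj" (len 12), cursors c1@7 c2@12, authorship ...111..222.
After op 7 (delete): buffer="qkpdsradsr" (len 10), cursors c1@6 c2@10, authorship ...111.222
After op 8 (add_cursor(4)): buffer="qkpdsradsr" (len 10), cursors c3@4 c1@6 c2@10, authorship ...111.222

Answer: 6 10 4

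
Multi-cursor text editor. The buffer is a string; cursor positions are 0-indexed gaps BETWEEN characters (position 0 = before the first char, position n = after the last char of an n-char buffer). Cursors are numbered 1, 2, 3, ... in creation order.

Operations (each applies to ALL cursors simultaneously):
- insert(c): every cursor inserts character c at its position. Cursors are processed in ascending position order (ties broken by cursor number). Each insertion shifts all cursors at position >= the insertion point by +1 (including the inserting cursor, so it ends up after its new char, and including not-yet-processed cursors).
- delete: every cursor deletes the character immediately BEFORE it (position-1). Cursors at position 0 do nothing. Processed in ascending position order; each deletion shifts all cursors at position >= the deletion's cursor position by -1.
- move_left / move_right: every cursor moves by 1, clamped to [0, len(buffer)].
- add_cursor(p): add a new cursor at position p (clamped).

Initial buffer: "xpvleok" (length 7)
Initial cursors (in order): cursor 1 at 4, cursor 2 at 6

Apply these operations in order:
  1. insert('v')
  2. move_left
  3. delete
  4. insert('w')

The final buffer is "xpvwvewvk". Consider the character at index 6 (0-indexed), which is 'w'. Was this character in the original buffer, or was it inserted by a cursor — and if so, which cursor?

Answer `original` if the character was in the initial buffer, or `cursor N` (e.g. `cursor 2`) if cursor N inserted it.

After op 1 (insert('v')): buffer="xpvlveovk" (len 9), cursors c1@5 c2@8, authorship ....1..2.
After op 2 (move_left): buffer="xpvlveovk" (len 9), cursors c1@4 c2@7, authorship ....1..2.
After op 3 (delete): buffer="xpvvevk" (len 7), cursors c1@3 c2@5, authorship ...1.2.
After op 4 (insert('w')): buffer="xpvwvewvk" (len 9), cursors c1@4 c2@7, authorship ...11.22.
Authorship (.=original, N=cursor N): . . . 1 1 . 2 2 .
Index 6: author = 2

Answer: cursor 2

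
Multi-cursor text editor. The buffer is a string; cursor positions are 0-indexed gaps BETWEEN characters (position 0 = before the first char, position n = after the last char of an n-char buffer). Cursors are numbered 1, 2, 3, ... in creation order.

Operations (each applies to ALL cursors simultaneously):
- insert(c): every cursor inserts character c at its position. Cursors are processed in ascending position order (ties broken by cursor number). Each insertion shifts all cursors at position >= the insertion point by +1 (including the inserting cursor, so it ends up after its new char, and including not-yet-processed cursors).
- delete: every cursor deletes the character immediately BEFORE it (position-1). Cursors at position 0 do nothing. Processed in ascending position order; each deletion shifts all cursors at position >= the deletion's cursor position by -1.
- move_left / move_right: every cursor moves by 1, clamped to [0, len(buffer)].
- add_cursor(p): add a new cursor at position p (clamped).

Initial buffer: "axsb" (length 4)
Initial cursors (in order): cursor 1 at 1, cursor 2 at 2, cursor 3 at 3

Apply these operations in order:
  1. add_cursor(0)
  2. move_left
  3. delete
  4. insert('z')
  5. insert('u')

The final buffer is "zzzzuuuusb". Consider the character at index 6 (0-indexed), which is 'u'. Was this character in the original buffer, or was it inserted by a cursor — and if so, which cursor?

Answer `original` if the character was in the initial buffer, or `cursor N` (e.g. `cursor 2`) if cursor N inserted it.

Answer: cursor 3

Derivation:
After op 1 (add_cursor(0)): buffer="axsb" (len 4), cursors c4@0 c1@1 c2@2 c3@3, authorship ....
After op 2 (move_left): buffer="axsb" (len 4), cursors c1@0 c4@0 c2@1 c3@2, authorship ....
After op 3 (delete): buffer="sb" (len 2), cursors c1@0 c2@0 c3@0 c4@0, authorship ..
After op 4 (insert('z')): buffer="zzzzsb" (len 6), cursors c1@4 c2@4 c3@4 c4@4, authorship 1234..
After op 5 (insert('u')): buffer="zzzzuuuusb" (len 10), cursors c1@8 c2@8 c3@8 c4@8, authorship 12341234..
Authorship (.=original, N=cursor N): 1 2 3 4 1 2 3 4 . .
Index 6: author = 3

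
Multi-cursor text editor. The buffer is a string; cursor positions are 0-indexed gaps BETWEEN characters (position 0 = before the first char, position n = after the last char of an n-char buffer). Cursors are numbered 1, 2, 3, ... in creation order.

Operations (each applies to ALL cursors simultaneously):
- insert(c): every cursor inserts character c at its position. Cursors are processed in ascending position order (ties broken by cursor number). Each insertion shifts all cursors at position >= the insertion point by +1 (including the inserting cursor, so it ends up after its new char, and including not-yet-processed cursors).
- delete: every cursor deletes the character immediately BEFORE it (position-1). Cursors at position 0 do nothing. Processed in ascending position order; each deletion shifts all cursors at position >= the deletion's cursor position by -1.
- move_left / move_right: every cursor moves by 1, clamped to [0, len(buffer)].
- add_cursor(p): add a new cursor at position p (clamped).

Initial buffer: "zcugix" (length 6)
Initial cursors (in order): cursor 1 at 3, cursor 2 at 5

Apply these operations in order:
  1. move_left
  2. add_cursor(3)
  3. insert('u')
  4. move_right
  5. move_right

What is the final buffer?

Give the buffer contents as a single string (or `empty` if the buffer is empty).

Answer: zcuuuguix

Derivation:
After op 1 (move_left): buffer="zcugix" (len 6), cursors c1@2 c2@4, authorship ......
After op 2 (add_cursor(3)): buffer="zcugix" (len 6), cursors c1@2 c3@3 c2@4, authorship ......
After op 3 (insert('u')): buffer="zcuuuguix" (len 9), cursors c1@3 c3@5 c2@7, authorship ..1.3.2..
After op 4 (move_right): buffer="zcuuuguix" (len 9), cursors c1@4 c3@6 c2@8, authorship ..1.3.2..
After op 5 (move_right): buffer="zcuuuguix" (len 9), cursors c1@5 c3@7 c2@9, authorship ..1.3.2..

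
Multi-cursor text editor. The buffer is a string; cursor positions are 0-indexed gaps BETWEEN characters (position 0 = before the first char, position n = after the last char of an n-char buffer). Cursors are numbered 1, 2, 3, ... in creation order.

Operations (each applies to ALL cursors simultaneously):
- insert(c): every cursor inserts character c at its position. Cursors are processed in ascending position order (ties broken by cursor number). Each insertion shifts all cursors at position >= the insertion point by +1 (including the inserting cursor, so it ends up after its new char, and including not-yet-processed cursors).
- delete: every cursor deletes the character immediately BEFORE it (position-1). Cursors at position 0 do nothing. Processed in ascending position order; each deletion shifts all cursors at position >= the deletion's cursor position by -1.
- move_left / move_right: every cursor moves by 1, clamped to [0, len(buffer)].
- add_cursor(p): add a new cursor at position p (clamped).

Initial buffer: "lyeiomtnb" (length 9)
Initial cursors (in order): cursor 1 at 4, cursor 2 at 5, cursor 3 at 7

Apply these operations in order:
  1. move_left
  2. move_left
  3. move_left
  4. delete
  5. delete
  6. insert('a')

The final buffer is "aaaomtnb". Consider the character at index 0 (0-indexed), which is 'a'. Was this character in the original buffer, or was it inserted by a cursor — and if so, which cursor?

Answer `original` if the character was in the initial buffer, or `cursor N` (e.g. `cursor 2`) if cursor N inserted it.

After op 1 (move_left): buffer="lyeiomtnb" (len 9), cursors c1@3 c2@4 c3@6, authorship .........
After op 2 (move_left): buffer="lyeiomtnb" (len 9), cursors c1@2 c2@3 c3@5, authorship .........
After op 3 (move_left): buffer="lyeiomtnb" (len 9), cursors c1@1 c2@2 c3@4, authorship .........
After op 4 (delete): buffer="eomtnb" (len 6), cursors c1@0 c2@0 c3@1, authorship ......
After op 5 (delete): buffer="omtnb" (len 5), cursors c1@0 c2@0 c3@0, authorship .....
After op 6 (insert('a')): buffer="aaaomtnb" (len 8), cursors c1@3 c2@3 c3@3, authorship 123.....
Authorship (.=original, N=cursor N): 1 2 3 . . . . .
Index 0: author = 1

Answer: cursor 1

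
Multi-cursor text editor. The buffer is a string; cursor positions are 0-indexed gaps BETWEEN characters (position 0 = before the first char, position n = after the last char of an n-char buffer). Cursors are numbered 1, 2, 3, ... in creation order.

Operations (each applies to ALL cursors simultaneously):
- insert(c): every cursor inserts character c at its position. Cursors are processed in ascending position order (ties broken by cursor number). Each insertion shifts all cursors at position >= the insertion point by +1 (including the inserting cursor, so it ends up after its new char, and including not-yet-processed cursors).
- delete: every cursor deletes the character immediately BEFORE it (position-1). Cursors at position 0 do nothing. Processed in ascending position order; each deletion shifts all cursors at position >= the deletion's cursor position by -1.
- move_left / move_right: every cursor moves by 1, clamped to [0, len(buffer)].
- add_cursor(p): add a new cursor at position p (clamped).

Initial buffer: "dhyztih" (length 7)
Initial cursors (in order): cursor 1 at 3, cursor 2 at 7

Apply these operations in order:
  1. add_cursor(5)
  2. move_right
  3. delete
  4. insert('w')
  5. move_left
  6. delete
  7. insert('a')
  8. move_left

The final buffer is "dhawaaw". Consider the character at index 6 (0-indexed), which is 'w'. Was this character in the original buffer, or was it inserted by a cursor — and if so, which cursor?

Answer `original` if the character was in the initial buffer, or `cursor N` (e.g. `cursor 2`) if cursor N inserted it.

Answer: cursor 3

Derivation:
After op 1 (add_cursor(5)): buffer="dhyztih" (len 7), cursors c1@3 c3@5 c2@7, authorship .......
After op 2 (move_right): buffer="dhyztih" (len 7), cursors c1@4 c3@6 c2@7, authorship .......
After op 3 (delete): buffer="dhyt" (len 4), cursors c1@3 c2@4 c3@4, authorship ....
After op 4 (insert('w')): buffer="dhywtww" (len 7), cursors c1@4 c2@7 c3@7, authorship ...1.23
After op 5 (move_left): buffer="dhywtww" (len 7), cursors c1@3 c2@6 c3@6, authorship ...1.23
After op 6 (delete): buffer="dhww" (len 4), cursors c1@2 c2@3 c3@3, authorship ..13
After op 7 (insert('a')): buffer="dhawaaw" (len 7), cursors c1@3 c2@6 c3@6, authorship ..11233
After op 8 (move_left): buffer="dhawaaw" (len 7), cursors c1@2 c2@5 c3@5, authorship ..11233
Authorship (.=original, N=cursor N): . . 1 1 2 3 3
Index 6: author = 3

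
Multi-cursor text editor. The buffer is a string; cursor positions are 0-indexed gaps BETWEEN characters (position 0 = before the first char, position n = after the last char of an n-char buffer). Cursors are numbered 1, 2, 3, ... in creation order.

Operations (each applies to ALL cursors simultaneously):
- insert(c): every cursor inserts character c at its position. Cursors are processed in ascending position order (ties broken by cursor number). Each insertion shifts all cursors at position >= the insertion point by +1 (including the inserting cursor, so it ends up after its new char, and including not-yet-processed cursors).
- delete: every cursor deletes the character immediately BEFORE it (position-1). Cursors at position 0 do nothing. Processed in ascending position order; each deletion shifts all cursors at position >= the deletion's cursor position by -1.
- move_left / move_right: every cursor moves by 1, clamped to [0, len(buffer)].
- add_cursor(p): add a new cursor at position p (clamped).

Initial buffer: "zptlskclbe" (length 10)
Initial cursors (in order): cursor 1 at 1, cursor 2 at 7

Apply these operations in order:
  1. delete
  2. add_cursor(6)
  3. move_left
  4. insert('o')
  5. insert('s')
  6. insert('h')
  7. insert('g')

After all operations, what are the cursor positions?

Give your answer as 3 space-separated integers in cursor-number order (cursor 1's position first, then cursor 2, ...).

After op 1 (delete): buffer="ptlsklbe" (len 8), cursors c1@0 c2@5, authorship ........
After op 2 (add_cursor(6)): buffer="ptlsklbe" (len 8), cursors c1@0 c2@5 c3@6, authorship ........
After op 3 (move_left): buffer="ptlsklbe" (len 8), cursors c1@0 c2@4 c3@5, authorship ........
After op 4 (insert('o')): buffer="optlsokolbe" (len 11), cursors c1@1 c2@6 c3@8, authorship 1....2.3...
After op 5 (insert('s')): buffer="osptlsoskoslbe" (len 14), cursors c1@2 c2@8 c3@11, authorship 11....22.33...
After op 6 (insert('h')): buffer="oshptlsoshkoshlbe" (len 17), cursors c1@3 c2@10 c3@14, authorship 111....222.333...
After op 7 (insert('g')): buffer="oshgptlsoshgkoshglbe" (len 20), cursors c1@4 c2@12 c3@17, authorship 1111....2222.3333...

Answer: 4 12 17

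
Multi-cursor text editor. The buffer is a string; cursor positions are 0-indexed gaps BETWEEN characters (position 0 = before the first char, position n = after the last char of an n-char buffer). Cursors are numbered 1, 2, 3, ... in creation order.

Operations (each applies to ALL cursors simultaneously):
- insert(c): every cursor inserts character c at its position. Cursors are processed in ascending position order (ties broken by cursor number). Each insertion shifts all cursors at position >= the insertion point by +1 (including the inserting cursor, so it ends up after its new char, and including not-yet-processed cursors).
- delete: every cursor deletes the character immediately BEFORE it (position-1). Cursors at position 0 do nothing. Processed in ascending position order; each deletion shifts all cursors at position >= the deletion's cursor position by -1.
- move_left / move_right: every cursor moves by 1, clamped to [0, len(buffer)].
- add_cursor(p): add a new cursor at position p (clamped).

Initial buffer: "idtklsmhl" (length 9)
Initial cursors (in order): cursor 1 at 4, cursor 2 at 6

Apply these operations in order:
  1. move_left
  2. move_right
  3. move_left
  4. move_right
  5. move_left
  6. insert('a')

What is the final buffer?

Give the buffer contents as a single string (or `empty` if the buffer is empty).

Answer: idtaklasmhl

Derivation:
After op 1 (move_left): buffer="idtklsmhl" (len 9), cursors c1@3 c2@5, authorship .........
After op 2 (move_right): buffer="idtklsmhl" (len 9), cursors c1@4 c2@6, authorship .........
After op 3 (move_left): buffer="idtklsmhl" (len 9), cursors c1@3 c2@5, authorship .........
After op 4 (move_right): buffer="idtklsmhl" (len 9), cursors c1@4 c2@6, authorship .........
After op 5 (move_left): buffer="idtklsmhl" (len 9), cursors c1@3 c2@5, authorship .........
After op 6 (insert('a')): buffer="idtaklasmhl" (len 11), cursors c1@4 c2@7, authorship ...1..2....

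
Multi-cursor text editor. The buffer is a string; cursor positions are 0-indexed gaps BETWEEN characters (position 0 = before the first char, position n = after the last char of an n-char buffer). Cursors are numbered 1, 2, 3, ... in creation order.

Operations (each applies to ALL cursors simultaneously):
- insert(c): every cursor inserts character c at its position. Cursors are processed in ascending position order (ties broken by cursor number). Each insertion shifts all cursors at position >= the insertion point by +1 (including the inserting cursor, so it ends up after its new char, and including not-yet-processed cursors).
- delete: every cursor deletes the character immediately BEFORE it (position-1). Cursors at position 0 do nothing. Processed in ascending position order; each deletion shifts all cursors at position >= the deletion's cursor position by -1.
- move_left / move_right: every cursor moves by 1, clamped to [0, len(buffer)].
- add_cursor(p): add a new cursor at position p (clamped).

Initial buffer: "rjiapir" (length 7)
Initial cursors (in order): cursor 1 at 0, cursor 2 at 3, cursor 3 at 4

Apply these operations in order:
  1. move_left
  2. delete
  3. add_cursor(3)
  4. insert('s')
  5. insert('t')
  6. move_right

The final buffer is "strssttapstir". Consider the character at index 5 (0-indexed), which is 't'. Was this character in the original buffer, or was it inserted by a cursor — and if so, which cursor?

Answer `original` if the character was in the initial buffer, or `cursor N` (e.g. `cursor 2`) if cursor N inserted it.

Answer: cursor 2

Derivation:
After op 1 (move_left): buffer="rjiapir" (len 7), cursors c1@0 c2@2 c3@3, authorship .......
After op 2 (delete): buffer="rapir" (len 5), cursors c1@0 c2@1 c3@1, authorship .....
After op 3 (add_cursor(3)): buffer="rapir" (len 5), cursors c1@0 c2@1 c3@1 c4@3, authorship .....
After op 4 (insert('s')): buffer="srssapsir" (len 9), cursors c1@1 c2@4 c3@4 c4@7, authorship 1.23..4..
After op 5 (insert('t')): buffer="strssttapstir" (len 13), cursors c1@2 c2@7 c3@7 c4@11, authorship 11.2323..44..
After op 6 (move_right): buffer="strssttapstir" (len 13), cursors c1@3 c2@8 c3@8 c4@12, authorship 11.2323..44..
Authorship (.=original, N=cursor N): 1 1 . 2 3 2 3 . . 4 4 . .
Index 5: author = 2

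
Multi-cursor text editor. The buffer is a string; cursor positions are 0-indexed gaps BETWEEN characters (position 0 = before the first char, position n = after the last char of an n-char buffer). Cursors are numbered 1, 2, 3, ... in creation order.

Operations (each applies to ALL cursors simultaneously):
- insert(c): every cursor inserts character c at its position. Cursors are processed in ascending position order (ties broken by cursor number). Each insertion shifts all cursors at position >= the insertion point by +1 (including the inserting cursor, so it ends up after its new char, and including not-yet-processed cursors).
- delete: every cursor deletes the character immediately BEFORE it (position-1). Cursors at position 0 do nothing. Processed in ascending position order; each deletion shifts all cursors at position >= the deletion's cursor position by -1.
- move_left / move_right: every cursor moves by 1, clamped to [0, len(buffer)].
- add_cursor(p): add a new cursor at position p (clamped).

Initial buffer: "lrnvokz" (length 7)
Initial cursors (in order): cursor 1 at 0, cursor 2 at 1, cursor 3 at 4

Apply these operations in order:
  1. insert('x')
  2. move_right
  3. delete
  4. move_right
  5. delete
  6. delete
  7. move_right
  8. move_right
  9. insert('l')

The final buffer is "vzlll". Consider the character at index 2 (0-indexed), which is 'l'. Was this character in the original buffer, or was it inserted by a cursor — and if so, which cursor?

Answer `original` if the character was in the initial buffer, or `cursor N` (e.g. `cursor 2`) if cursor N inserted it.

After op 1 (insert('x')): buffer="xlxrnvxokz" (len 10), cursors c1@1 c2@3 c3@7, authorship 1.2...3...
After op 2 (move_right): buffer="xlxrnvxokz" (len 10), cursors c1@2 c2@4 c3@8, authorship 1.2...3...
After op 3 (delete): buffer="xxnvxkz" (len 7), cursors c1@1 c2@2 c3@5, authorship 12..3..
After op 4 (move_right): buffer="xxnvxkz" (len 7), cursors c1@2 c2@3 c3@6, authorship 12..3..
After op 5 (delete): buffer="xvxz" (len 4), cursors c1@1 c2@1 c3@3, authorship 1.3.
After op 6 (delete): buffer="vz" (len 2), cursors c1@0 c2@0 c3@1, authorship ..
After op 7 (move_right): buffer="vz" (len 2), cursors c1@1 c2@1 c3@2, authorship ..
After op 8 (move_right): buffer="vz" (len 2), cursors c1@2 c2@2 c3@2, authorship ..
After op 9 (insert('l')): buffer="vzlll" (len 5), cursors c1@5 c2@5 c3@5, authorship ..123
Authorship (.=original, N=cursor N): . . 1 2 3
Index 2: author = 1

Answer: cursor 1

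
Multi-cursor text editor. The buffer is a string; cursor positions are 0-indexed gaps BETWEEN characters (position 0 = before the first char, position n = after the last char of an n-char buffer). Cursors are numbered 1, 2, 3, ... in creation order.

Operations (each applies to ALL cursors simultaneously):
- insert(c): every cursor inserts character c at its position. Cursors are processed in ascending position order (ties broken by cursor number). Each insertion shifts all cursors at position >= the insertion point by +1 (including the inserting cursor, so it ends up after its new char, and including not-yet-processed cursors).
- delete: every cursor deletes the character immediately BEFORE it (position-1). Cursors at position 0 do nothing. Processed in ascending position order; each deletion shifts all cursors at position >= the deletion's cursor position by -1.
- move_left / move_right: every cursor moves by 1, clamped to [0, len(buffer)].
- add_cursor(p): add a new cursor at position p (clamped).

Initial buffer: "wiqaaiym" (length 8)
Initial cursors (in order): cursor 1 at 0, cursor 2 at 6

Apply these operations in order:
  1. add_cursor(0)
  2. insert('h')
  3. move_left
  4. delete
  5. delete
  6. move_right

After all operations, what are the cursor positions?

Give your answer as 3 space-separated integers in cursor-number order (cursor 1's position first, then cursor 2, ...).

Answer: 1 6 1

Derivation:
After op 1 (add_cursor(0)): buffer="wiqaaiym" (len 8), cursors c1@0 c3@0 c2@6, authorship ........
After op 2 (insert('h')): buffer="hhwiqaaihym" (len 11), cursors c1@2 c3@2 c2@9, authorship 13......2..
After op 3 (move_left): buffer="hhwiqaaihym" (len 11), cursors c1@1 c3@1 c2@8, authorship 13......2..
After op 4 (delete): buffer="hwiqaahym" (len 9), cursors c1@0 c3@0 c2@6, authorship 3.....2..
After op 5 (delete): buffer="hwiqahym" (len 8), cursors c1@0 c3@0 c2@5, authorship 3....2..
After op 6 (move_right): buffer="hwiqahym" (len 8), cursors c1@1 c3@1 c2@6, authorship 3....2..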